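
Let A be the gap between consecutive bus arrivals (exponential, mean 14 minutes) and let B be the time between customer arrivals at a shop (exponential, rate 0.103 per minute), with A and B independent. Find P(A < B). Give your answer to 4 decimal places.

0.4095

λ_1 = 1/14 = 0.0714286, λ_2 = 0.103.
For independent exponentials, P(A < B) = λ_1/(λ_1+λ_2) = 0.0714286/0.174429 ≈ 0.4095.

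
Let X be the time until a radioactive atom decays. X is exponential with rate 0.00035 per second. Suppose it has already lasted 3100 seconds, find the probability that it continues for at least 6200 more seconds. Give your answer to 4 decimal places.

0.1142

By the memoryless property, P(X > 3100+6200 | X > 3100) = P(X > 6200).
P(X > 6200) = e^(−2.17) ≈ 0.1142.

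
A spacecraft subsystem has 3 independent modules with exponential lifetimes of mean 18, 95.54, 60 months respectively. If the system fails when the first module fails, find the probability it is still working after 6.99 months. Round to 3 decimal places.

0.561

The first failure time is exponential with rate Σλ_i = 1/18 + 1/95.54 + 1/60 = 0.082689 per month.
P(min > 6.99) = e^(−0.082689·6.99) = e^(−0.578) ≈ 0.561.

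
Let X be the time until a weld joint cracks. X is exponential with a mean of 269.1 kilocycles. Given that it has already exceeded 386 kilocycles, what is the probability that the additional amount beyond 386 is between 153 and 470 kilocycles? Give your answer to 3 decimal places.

0.392

The rate is λ = 1/269.1 = 0.00371609 per kilocycle.
Memoryless: the residual past 386 is again Exp(λ).
P(153 < residual < 470) = e^(−λ·153) − e^(−λ·470) = 0.56634 − 0.17437 ≈ 0.392.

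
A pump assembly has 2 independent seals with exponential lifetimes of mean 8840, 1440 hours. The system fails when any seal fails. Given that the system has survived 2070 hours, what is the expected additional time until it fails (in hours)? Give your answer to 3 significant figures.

First-failure rate Σλ = 1/8840 + 1/1440 = 0.000807567.
By memorylessness the expected residual is 1/Σλ = 1238.29 hours, regardless of the 2070 already elapsed.

1240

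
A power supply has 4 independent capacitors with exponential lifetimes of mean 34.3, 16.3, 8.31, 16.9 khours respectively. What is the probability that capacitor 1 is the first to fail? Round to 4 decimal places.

Rates: λ_i = 1/mean_i → 0.0291545, 0.0613497, 0.120337, 0.0591716; Σλ = 0.270013.
P(capacitor 1 first) = λ_1/Σλ = 0.0291545/0.270013 ≈ 0.1080.

0.1080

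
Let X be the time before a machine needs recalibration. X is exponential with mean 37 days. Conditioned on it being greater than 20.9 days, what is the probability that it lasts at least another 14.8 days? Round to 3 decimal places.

0.670

The rate is λ = 1/37 = 0.027027 per day.
P(X > s+t | X > s) = e^(−λ(s+t))/e^(−λs) = e^(−λt), independent of s = 20.9.
P(X > 14.8) = e^(−0.4) ≈ 0.670.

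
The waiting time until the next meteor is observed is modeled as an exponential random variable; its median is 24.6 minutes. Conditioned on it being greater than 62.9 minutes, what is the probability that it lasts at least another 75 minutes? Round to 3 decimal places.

0.121

For an exponential, median = ln(2)/λ, so λ = ln 2 / 24.6 = 0.0281767 per minute.
The exponential is memoryless, so the remaining time is again Exp(λ): the condition X > 62.9 is irrelevant.
P(X > 75) = e^(−2.1133) ≈ 0.121.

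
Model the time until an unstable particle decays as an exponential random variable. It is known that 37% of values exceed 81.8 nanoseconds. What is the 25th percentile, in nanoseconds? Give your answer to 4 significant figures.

e^(−λ·81.8) = 0.37 ⇒ λ = −ln(0.37)/81.8 = 0.0121547.
25th percentile: 1 − e^(−λt) = 0.25, t = −ln(0.75)/λ = 23.6684 nanoseconds.

23.67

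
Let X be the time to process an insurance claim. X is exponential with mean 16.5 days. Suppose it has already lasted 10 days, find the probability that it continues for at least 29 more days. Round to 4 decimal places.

0.1725

The rate is λ = 1/16.5 = 0.0606061 per day.
The exponential is memoryless, so the remaining time is again Exp(λ): the condition X > 10 is irrelevant.
P(X > 29) = e^(−1.7576) ≈ 0.1725.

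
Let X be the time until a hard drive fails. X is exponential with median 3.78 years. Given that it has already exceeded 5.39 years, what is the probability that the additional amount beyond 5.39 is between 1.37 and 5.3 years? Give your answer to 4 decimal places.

For an exponential, median = ln(2)/λ, so λ = ln 2 / 3.78 = 0.183372 per year.
Memoryless: the residual past 5.39 is again Exp(λ).
P(1.37 < residual < 5.3) = e^(−λ·1.37) − e^(−λ·5.3) = 0.77785 − 0.37837 ≈ 0.3995.

0.3995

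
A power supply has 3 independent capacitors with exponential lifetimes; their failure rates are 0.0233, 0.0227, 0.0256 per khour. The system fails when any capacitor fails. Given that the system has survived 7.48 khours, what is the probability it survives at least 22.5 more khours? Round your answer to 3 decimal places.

Time to first failure ~ Exp(Σλ) with Σλ = 0.0716.
By memorylessness, P(T > 7.48+22.5 | T > 7.48) = P(T > 22.5) = e^(−0.0716·22.5) ≈ 0.200.

0.200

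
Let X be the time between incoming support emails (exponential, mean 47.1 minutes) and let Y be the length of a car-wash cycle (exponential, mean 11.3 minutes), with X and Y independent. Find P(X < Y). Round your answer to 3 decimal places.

0.193

λ_1 = 1/47.1 = 0.0212314, λ_2 = 1/11.3 = 0.0884956.
For independent exponentials, P(X < Y) = λ_1/(λ_1+λ_2) = 0.0212314/0.109727 ≈ 0.193.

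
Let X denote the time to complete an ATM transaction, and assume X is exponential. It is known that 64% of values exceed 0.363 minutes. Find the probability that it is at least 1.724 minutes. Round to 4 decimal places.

0.1201

e^(−λ·0.363) = 0.64 ⇒ λ = −ln(0.64)/0.363 = 1.22944.
P(X > 1.724) = e^(−1.22944·1.724) = e^(−2.1196) ≈ 0.1201.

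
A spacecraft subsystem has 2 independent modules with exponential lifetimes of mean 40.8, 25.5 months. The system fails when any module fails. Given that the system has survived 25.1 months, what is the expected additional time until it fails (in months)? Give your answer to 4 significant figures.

15.69

First-failure rate Σλ = 1/40.8 + 1/25.5 = 0.0637255.
By memorylessness the expected residual is 1/Σλ = 15.6923 months, regardless of the 25.1 already elapsed.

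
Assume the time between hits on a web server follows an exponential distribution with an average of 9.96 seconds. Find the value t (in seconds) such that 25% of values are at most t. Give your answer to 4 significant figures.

2.865

The rate is λ = 1/9.96 = 0.100402 per second.
Set 1 − e^(−λt) = 0.25, so t = −ln(0.75)/λ = 0.28768/0.100402 ≈ 2.86531 seconds.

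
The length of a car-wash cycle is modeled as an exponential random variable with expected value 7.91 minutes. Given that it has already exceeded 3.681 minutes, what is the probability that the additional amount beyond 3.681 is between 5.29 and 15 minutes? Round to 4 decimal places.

0.3622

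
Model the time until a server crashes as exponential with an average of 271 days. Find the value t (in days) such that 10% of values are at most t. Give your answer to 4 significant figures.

28.55

The rate is λ = 1/271 = 0.00369004 per day.
Set 1 − e^(−λt) = 0.1, so t = −ln(0.9)/λ = 0.10536/0.00369004 ≈ 28.5527 days.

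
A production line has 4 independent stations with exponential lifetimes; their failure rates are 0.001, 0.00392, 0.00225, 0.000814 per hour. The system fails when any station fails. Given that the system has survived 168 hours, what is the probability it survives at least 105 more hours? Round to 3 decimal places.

Time to first failure ~ Exp(Σλ) with Σλ = 0.007984.
By memorylessness, P(T > 168+105 | T > 168) = P(T > 105) = e^(−0.007984·105) ≈ 0.432.

0.432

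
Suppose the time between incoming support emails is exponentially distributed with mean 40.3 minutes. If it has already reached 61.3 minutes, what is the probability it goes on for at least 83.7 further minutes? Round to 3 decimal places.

The rate is λ = 1/40.3 = 0.0248139 per minute.
P(X > s+t | X > s) = e^(−λ(s+t))/e^(−λs) = e^(−λt), independent of s = 61.3.
P(X > 83.7) = e^(−2.0769) ≈ 0.125.

0.125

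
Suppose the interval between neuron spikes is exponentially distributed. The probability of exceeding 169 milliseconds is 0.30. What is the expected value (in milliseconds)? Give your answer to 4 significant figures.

e^(−λ·169) = 0.30 ⇒ λ = −ln(0.30)/169 = 0.0071241.
Mean = 1/λ = 140.369 milliseconds.

140.4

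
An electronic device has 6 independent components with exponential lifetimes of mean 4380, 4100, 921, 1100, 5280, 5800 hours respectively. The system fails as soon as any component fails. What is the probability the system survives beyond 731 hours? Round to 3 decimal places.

0.126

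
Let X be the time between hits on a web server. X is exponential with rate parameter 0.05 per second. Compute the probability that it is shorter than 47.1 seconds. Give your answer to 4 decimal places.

P(X ≤ 47.1) = 1 − e^(−λ·47.1) = 1 − e^(−2.355) ≈ 0.9051.

0.9051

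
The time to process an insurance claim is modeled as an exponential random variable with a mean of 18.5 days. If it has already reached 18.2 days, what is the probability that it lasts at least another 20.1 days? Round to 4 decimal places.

The rate is λ = 1/18.5 = 0.0540541 per day.
P(X > s+t | X > s) = e^(−λ(s+t))/e^(−λs) = e^(−λt), independent of s = 18.2.
P(X > 20.1) = e^(−1.0865) ≈ 0.3374.

0.3374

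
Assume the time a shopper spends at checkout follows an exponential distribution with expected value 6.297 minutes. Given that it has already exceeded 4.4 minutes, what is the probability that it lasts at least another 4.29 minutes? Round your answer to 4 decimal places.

0.5060

The rate is λ = 1/6.297 = 0.158806 per minute.
By the memoryless property, P(X > 4.4+4.29 | X > 4.4) = P(X > 4.29).
P(X > 4.29) = e^(−0.68128) ≈ 0.5060.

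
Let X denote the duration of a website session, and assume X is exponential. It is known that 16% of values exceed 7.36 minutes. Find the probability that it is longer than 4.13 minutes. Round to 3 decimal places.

e^(−λ·7.36) = 0.16 ⇒ λ = −ln(0.16)/7.36 = 0.248992.
P(X > 4.13) = e^(−0.248992·4.13) = e^(−1.0283) ≈ 0.358.

0.358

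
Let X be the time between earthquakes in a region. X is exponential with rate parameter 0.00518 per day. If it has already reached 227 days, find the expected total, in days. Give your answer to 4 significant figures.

420.1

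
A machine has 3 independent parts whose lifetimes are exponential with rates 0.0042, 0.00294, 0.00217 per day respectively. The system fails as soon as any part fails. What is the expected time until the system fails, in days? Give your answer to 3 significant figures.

The time to first failure is exponential with rate Σλ = 0.0042 + 0.00294 + 0.00217 = 0.00931.
E[min] = 1/Σλ = 1/0.00931 = 107.411 days.

107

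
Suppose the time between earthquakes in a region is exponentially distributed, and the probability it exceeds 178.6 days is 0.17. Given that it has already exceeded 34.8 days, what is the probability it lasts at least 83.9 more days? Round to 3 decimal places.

0.435

From e^(−λ·178.6) = 0.17, λ = −ln(0.17)/178.6 = 0.00992137.
Memoryless: P(X > 34.8+83.9 | X > 34.8) = P(X > 83.9) = e^(−0.00992137·83.9) ≈ 0.435.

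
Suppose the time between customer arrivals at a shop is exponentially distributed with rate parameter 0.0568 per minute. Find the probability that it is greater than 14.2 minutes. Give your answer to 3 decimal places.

P(X > 14.2) = e^(−λ·14.2) = e^(−0.80656) ≈ 0.446.

0.446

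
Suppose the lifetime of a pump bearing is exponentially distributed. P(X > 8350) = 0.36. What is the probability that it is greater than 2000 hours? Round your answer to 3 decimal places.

0.783

e^(−λ·8350) = 0.36 ⇒ λ = −ln(0.36)/8350 = 0.000122353.
P(X > 2000) = e^(−0.000122353·2000) = e^(−0.24471) ≈ 0.783.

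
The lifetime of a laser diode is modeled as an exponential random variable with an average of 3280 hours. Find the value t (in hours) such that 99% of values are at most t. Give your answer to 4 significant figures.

The rate is λ = 1/3280 = 0.000304878 per hour.
Set 1 − e^(−λt) = 0.99, so t = −ln(0.01)/λ = 4.6052/0.000304878 ≈ 15105 hours.

15100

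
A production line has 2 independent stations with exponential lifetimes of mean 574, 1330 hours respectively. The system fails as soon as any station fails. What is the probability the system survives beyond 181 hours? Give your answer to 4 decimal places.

The first failure time is exponential with rate Σλ_i = 1/574 + 1/1330 = 0.00249404 per hour.
P(min > 181) = e^(−0.00249404·181) = e^(−0.45142) ≈ 0.6367.

0.6367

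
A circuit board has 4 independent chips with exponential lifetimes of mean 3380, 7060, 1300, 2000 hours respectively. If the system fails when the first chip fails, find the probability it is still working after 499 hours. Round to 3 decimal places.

0.427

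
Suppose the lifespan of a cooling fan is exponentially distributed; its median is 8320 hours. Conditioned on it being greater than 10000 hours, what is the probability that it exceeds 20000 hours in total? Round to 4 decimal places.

0.4347

For an exponential, median = ln(2)/λ, so λ = ln 2 / 8320 = 0.000083311 per hour.
By the memoryless property, P(X > 10000+10000 | X > 10000) = P(X > 10000).
P(X > 10000) = e^(−0.83311) ≈ 0.4347.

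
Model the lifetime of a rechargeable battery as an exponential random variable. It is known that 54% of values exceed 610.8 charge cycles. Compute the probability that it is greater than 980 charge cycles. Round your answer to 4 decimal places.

0.3721

e^(−λ·610.8) = 0.54 ⇒ λ = −ln(0.54)/610.8 = 0.00100882.
P(X > 980) = e^(−0.00100882·980) = e^(−0.98864) ≈ 0.3721.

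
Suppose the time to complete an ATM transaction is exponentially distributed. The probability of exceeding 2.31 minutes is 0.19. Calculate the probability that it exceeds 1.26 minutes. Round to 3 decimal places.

0.404

e^(−λ·2.31) = 0.19 ⇒ λ = −ln(0.19)/2.31 = 0.718931.
P(X > 1.26) = e^(−0.718931·1.26) = e^(−0.90585) ≈ 0.404.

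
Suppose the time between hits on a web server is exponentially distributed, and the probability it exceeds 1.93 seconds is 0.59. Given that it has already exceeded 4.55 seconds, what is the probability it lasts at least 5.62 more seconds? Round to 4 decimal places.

0.2151

From e^(−λ·1.93) = 0.59, λ = −ln(0.59)/1.93 = 0.273385.
Memoryless: P(X > 4.55+5.62 | X > 4.55) = P(X > 5.62) = e^(−0.273385·5.62) ≈ 0.2151.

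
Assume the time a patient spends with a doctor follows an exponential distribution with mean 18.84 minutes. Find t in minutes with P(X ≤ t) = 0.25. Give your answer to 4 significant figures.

5.420

The rate is λ = 1/18.84 = 0.0530786 per minute.
Set 1 − e^(−λt) = 0.25, so t = −ln(0.75)/λ = 0.28768/0.0530786 ≈ 5.41993 minutes.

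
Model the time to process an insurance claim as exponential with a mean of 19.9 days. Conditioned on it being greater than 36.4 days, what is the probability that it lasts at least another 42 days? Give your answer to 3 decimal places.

The rate is λ = 1/19.9 = 0.0502513 per day.
The exponential is memoryless, so the remaining time is again Exp(λ): the condition X > 36.4 is irrelevant.
P(X > 42) = e^(−2.1106) ≈ 0.121.

0.121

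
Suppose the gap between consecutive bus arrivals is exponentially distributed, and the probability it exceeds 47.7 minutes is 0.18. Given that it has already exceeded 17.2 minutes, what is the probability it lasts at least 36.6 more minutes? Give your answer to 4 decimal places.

0.2683

From e^(−λ·47.7) = 0.18, λ = −ln(0.18)/47.7 = 0.0359497.
Memoryless: P(X > 17.2+36.6 | X > 17.2) = P(X > 36.6) = e^(−0.0359497·36.6) ≈ 0.2683.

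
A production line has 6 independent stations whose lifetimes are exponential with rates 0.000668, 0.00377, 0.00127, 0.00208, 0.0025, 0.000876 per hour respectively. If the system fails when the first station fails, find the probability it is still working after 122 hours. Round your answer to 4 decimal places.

The time to first failure is exponential with rate Σλ = 0.000668 + 0.00377 + 0.00127 + 0.00208 + 0.0025 + 0.000876 = 0.011164.
P(min > 122) = e^(−0.011164·122) = e^(−1.362) ≈ 0.2561.

0.2561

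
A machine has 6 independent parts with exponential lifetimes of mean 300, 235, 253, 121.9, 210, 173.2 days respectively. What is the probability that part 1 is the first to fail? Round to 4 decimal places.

Rates: λ_i = 1/mean_i → 0.00333333, 0.00425532, 0.00395257, 0.00820345, 0.0047619, 0.00577367; Σλ = 0.0302802.
P(part 1 first) = λ_1/Σλ = 0.00333333/0.0302802 ≈ 0.1101.

0.1101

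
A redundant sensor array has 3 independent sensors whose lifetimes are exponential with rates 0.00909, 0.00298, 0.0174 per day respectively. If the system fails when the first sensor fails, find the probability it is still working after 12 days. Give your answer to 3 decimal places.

0.702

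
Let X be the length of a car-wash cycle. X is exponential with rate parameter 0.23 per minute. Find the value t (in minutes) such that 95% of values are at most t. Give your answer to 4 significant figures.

Set 1 − e^(−λt) = 0.95, so t = −ln(0.05)/λ = 2.9957/0.23 ≈ 13.0249 minutes.

13.02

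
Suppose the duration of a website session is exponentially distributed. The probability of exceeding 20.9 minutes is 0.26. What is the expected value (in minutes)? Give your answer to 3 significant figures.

15.5

e^(−λ·20.9) = 0.26 ⇒ λ = −ln(0.26)/20.9 = 0.0644533.
Mean = 1/λ = 15.5151 minutes.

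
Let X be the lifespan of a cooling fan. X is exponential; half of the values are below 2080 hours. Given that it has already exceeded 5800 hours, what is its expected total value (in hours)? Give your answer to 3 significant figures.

8800

For an exponential, median = ln(2)/λ, so λ = ln 2 / 2080 = 0.000333244 per hour.
By memorylessness, E[X | X > 5800] = 5800 + 1/λ = 5800 + 3000.81 = 8800.81 hours.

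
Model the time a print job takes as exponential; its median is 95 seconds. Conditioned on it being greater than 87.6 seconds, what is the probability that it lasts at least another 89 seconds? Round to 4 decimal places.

0.5224

For an exponential, median = ln(2)/λ, so λ = ln 2 / 95 = 0.00729629 per second.
By the memoryless property, P(X > 87.6+89 | X > 87.6) = P(X > 89).
P(X > 89) = e^(−0.64937) ≈ 0.5224.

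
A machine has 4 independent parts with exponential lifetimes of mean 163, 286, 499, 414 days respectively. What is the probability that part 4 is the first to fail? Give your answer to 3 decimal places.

Rates: λ_i = 1/mean_i → 0.00613497, 0.0034965, 0.00200401, 0.00241546; Σλ = 0.0140509.
P(part 4 first) = λ_4/Σλ = 0.00241546/0.0140509 ≈ 0.172.

0.172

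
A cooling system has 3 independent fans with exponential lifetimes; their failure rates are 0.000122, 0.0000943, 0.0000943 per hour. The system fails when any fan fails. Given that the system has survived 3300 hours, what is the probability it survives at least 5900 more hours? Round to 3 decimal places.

0.160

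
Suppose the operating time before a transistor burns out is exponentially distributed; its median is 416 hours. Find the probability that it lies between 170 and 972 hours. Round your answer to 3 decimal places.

0.555

For an exponential, median = ln(2)/λ, so λ = ln 2 / 416 = 0.00166622 per hour.
P(170 < X < 972) = e^(−λ·170) − e^(−λ·972) = 0.75333 − 0.19798 ≈ 0.555.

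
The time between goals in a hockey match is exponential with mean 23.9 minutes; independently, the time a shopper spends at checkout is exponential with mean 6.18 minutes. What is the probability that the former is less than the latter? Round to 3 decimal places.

0.205

λ_1 = 1/23.9 = 0.041841, λ_2 = 1/6.18 = 0.161812.
For independent exponentials, P(the former < the latter) = λ_1/(λ_1+λ_2) = 0.041841/0.203653 ≈ 0.205.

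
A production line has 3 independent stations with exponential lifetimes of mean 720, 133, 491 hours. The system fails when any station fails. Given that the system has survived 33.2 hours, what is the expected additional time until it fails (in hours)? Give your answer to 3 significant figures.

First-failure rate Σλ = 1/720 + 1/133 + 1/491 = 0.0109443.
By memorylessness the expected residual is 1/Σλ = 91.3714 hours, regardless of the 33.2 already elapsed.

91.4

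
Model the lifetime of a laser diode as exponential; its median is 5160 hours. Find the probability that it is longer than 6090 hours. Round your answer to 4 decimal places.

0.4413

For an exponential, median = ln(2)/λ, so λ = ln 2 / 5160 = 0.000134331 per hour.
P(X > 6090) = e^(−λ·6090) = e^(−0.81807) ≈ 0.4413.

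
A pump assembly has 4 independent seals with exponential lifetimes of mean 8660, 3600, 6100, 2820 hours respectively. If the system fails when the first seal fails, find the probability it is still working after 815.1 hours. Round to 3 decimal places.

The first failure time is exponential with rate Σλ_i = 1/8660 + 1/3600 + 1/6100 + 1/2820 = 0.000911796 per hour.
P(min > 815.1) = e^(−0.000911796·815.1) = e^(−0.7432) ≈ 0.476.

0.476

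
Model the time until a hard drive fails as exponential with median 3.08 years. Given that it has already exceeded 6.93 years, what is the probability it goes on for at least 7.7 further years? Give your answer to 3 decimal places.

For an exponential, median = ln(2)/λ, so λ = ln 2 / 3.08 = 0.225048 per year.
By the memoryless property, P(X > 6.93+7.7 | X > 6.93) = P(X > 7.7).
P(X > 7.7) = e^(−1.7329) ≈ 0.177.

0.177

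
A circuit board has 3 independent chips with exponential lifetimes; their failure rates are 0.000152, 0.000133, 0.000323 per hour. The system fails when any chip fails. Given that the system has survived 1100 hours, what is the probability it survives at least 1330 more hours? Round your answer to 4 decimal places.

Time to first failure ~ Exp(Σλ) with Σλ = 0.000608.
By memorylessness, P(T > 1100+1330 | T > 1100) = P(T > 1330) = e^(−0.000608·1330) ≈ 0.4455.

0.4455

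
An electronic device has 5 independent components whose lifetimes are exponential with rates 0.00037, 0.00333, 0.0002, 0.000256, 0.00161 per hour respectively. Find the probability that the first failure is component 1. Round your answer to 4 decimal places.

The time to first failure is exponential with rate Σλ = 0.00037 + 0.00333 + 0.0002 + 0.000256 + 0.00161 = 0.005766.
P(component 1 first) = λ_1/Σλ = 0.00037/0.005766 ≈ 0.0642.

0.0642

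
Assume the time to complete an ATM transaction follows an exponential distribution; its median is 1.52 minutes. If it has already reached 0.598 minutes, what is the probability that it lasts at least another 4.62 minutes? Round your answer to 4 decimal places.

0.1216

For an exponential, median = ln(2)/λ, so λ = ln 2 / 1.52 = 0.456018 per minute.
The exponential is memoryless, so the remaining time is again Exp(λ): the condition X > 0.598 is irrelevant.
P(X > 4.62) = e^(−2.1068) ≈ 0.1216.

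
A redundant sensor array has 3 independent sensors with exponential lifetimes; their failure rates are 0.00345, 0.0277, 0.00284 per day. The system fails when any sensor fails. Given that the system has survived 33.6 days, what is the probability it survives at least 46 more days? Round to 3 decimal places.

0.209

Time to first failure ~ Exp(Σλ) with Σλ = 0.03399.
By memorylessness, P(T > 33.6+46 | T > 33.6) = P(T > 46) = e^(−0.03399·46) ≈ 0.209.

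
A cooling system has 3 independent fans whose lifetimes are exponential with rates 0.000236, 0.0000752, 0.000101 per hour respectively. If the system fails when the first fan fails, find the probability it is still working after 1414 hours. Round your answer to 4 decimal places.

0.5583

The time to first failure is exponential with rate Σλ = 0.000236 + 0.0000752 + 0.000101 = 0.0004122.
P(min > 1414) = e^(−0.0004122·1414) = e^(−0.58285) ≈ 0.5583.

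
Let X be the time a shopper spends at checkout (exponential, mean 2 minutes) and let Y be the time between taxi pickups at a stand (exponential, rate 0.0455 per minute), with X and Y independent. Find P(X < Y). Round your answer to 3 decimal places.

λ_1 = 1/2 = 0.5, λ_2 = 0.0455.
For independent exponentials, P(X < Y) = λ_1/(λ_1+λ_2) = 0.5/0.5455 ≈ 0.917.

0.917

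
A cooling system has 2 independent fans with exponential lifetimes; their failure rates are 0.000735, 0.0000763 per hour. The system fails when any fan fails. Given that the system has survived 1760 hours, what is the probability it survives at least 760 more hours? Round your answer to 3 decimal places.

0.540

Time to first failure ~ Exp(Σλ) with Σλ = 0.0008113.
By memorylessness, P(T > 1760+760 | T > 1760) = P(T > 760) = e^(−0.0008113·760) ≈ 0.540.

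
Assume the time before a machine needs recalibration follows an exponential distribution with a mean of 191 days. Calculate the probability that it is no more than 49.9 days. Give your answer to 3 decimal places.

The rate is λ = 1/191 = 0.0052356 per day.
P(X ≤ 49.9) = 1 − e^(−λ·49.9) = 1 − e^(−0.26126) ≈ 0.230.

0.230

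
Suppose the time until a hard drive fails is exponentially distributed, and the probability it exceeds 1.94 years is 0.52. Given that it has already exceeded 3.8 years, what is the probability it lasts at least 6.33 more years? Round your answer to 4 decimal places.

From e^(−λ·1.94) = 0.52, λ = −ln(0.52)/1.94 = 0.337075.
Memoryless: P(X > 3.8+6.33 | X > 3.8) = P(X > 6.33) = e^(−0.337075·6.33) ≈ 0.1184.

0.1184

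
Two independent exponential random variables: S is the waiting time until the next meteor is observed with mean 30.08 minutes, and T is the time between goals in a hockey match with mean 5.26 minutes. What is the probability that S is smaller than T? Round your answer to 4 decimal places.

0.1488

λ_1 = 1/30.08 = 0.0332447, λ_2 = 1/5.26 = 0.190114.
For independent exponentials, P(S < T) = λ_1/(λ_1+λ_2) = 0.0332447/0.223359 ≈ 0.1488.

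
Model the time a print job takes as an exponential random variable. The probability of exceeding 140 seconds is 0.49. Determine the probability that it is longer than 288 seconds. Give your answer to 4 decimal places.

0.2305

e^(−λ·140) = 0.49 ⇒ λ = −ln(0.49)/140 = 0.00509536.
P(X > 288) = e^(−0.00509536·288) = e^(−1.4675) ≈ 0.2305.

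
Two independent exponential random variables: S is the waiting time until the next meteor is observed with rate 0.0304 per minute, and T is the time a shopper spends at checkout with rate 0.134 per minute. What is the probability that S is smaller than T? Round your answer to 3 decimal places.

0.185

λ_1 = 0.0304, λ_2 = 0.134.
For independent exponentials, P(S < T) = λ_1/(λ_1+λ_2) = 0.0304/0.1644 ≈ 0.185.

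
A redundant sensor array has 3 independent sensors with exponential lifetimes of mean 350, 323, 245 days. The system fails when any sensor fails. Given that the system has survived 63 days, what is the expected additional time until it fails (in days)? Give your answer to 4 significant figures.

99.65

First-failure rate Σλ = 1/350 + 1/323 + 1/245 = 0.0100348.
By memorylessness the expected residual is 1/Σλ = 99.6537 days, regardless of the 63 already elapsed.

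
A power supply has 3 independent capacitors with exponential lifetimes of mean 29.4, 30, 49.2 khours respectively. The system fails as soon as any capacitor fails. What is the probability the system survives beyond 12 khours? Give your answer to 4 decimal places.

The first failure time is exponential with rate Σλ_i = 1/29.4 + 1/30 + 1/49.2 = 0.0876721 per khour.
P(min > 12) = e^(−0.0876721·12) = e^(−1.0521) ≈ 0.3492.

0.3492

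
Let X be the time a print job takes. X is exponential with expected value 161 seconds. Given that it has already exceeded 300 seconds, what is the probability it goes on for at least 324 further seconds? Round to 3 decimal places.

0.134

The rate is λ = 1/161 = 0.00621118 per second.
P(X > s+t | X > s) = e^(−λ(s+t))/e^(−λs) = e^(−λt), independent of s = 300.
P(X > 324) = e^(−2.0124) ≈ 0.134.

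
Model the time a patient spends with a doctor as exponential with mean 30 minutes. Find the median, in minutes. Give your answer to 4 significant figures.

The rate is λ = 1/30 = 0.0333333 per minute.
Set 1 − e^(−λt) = 0.5, so t = −ln(0.5)/λ = 0.69315/0.0333333 ≈ 20.7944 minutes.

20.79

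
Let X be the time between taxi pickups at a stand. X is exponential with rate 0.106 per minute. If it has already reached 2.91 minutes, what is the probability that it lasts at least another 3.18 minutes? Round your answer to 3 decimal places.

P(X > s+t | X > s) = e^(−λ(s+t))/e^(−λs) = e^(−λt), independent of s = 2.91.
P(X > 3.18) = e^(−0.33708) ≈ 0.714.

0.714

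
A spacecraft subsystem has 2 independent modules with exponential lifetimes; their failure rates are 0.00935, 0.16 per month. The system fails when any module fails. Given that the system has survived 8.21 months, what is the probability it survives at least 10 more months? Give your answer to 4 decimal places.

Time to first failure ~ Exp(Σλ) with Σλ = 0.16935.
By memorylessness, P(T > 8.21+10 | T > 8.21) = P(T > 10) = e^(−0.16935·10) ≈ 0.1839.

0.1839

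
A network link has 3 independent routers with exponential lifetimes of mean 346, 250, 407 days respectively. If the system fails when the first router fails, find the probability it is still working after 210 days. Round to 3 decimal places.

The first failure time is exponential with rate Σλ_i = 1/346 + 1/250 + 1/407 = 0.00934718 per day.
P(min > 210) = e^(−0.00934718·210) = e^(−1.9629) ≈ 0.140.

0.140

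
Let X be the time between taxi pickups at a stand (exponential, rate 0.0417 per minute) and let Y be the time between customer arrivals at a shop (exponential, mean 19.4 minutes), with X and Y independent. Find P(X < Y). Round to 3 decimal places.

λ_1 = 0.0417, λ_2 = 1/19.4 = 0.0515464.
For independent exponentials, P(X < Y) = λ_1/(λ_1+λ_2) = 0.0417/0.0932464 ≈ 0.447.

0.447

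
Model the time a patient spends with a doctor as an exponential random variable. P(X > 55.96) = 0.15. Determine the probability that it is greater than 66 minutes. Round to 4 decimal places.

e^(−λ·55.96) = 0.15 ⇒ λ = −ln(0.15)/55.96 = 0.0339014.
P(X > 66) = e^(−0.0339014·66) = e^(−2.2375) ≈ 0.1067.

0.1067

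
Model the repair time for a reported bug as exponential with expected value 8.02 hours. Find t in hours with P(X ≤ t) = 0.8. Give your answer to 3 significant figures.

The rate is λ = 1/8.02 = 0.124688 per hour.
Set 1 − e^(−λt) = 0.8, so t = −ln(0.2)/λ = 1.6094/0.124688 ≈ 12.9077 hours.

12.9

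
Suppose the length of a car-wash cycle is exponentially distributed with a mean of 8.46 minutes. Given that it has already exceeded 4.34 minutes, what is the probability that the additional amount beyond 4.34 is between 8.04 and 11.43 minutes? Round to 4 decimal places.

The rate is λ = 1/8.46 = 0.118203 per minute.
Memoryless: the residual past 4.34 is again Exp(λ).
P(8.04 < residual < 11.43) = e^(−λ·8.04) − e^(−λ·11.43) = 0.38660 − 0.25896 ≈ 0.1276.

0.1276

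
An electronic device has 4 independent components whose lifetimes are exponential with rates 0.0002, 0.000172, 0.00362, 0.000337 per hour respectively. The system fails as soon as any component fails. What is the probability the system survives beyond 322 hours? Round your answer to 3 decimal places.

0.248

The time to first failure is exponential with rate Σλ = 0.0002 + 0.000172 + 0.00362 + 0.000337 = 0.004329.
P(min > 322) = e^(−0.004329·322) = e^(−1.3939) ≈ 0.248.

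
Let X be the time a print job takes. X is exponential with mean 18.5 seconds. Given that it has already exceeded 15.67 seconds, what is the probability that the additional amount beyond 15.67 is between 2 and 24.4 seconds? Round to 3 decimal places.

0.630

The rate is λ = 1/18.5 = 0.0540541 per second.
Memoryless: the residual past 15.67 is again Exp(λ).
P(2 < residual < 24.4) = e^(−λ·2) − e^(−λ·24.4) = 0.89753 − 0.26742 ≈ 0.630.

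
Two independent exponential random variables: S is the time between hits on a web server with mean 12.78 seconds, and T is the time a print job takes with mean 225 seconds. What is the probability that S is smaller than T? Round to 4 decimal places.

0.9463

λ_1 = 1/12.78 = 0.0782473, λ_2 = 1/225 = 0.00444444.
For independent exponentials, P(S < T) = λ_1/(λ_1+λ_2) = 0.0782473/0.0826917 ≈ 0.9463.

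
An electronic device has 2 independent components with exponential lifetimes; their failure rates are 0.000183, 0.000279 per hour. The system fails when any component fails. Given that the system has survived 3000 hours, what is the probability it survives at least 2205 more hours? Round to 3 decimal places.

0.361

Time to first failure ~ Exp(Σλ) with Σλ = 0.000462.
By memorylessness, P(T > 3000+2205 | T > 3000) = P(T > 2205) = e^(−0.000462·2205) ≈ 0.361.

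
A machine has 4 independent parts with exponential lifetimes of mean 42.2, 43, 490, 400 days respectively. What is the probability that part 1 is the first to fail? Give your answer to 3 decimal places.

0.460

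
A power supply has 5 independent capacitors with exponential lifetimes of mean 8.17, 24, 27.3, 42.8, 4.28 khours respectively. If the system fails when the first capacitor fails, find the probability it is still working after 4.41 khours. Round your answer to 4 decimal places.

The first failure time is exponential with rate Σλ_i = 1/8.17 + 1/24 + 1/27.3 + 1/42.8 + 1/4.28 = 0.457705 per khour.
P(min > 4.41) = e^(−0.457705·4.41) = e^(−2.0185) ≈ 0.1329.

0.1329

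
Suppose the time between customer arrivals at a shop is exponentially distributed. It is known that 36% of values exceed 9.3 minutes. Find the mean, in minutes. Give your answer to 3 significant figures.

e^(−λ·9.3) = 0.36 ⇒ λ = −ln(0.36)/9.3 = 0.109855.
Mean = 1/λ = 9.10291 minutes.

9.10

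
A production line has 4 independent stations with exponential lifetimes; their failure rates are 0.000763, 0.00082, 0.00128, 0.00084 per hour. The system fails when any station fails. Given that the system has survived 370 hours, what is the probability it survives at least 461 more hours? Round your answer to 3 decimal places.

Time to first failure ~ Exp(Σλ) with Σλ = 0.003703.
By memorylessness, P(T > 370+461 | T > 370) = P(T > 461) = e^(−0.003703·461) ≈ 0.181.

0.181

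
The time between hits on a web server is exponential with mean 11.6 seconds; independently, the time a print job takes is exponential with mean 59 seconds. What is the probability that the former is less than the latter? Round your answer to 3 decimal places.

0.836

λ_1 = 1/11.6 = 0.0862069, λ_2 = 1/59 = 0.0169492.
For independent exponentials, P(the former < the latter) = λ_1/(λ_1+λ_2) = 0.0862069/0.103156 ≈ 0.836.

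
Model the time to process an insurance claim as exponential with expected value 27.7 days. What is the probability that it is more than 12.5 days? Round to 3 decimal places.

The rate is λ = 1/27.7 = 0.0361011 per day.
P(X > 12.5) = e^(−λ·12.5) = e^(−0.45126) ≈ 0.637.

0.637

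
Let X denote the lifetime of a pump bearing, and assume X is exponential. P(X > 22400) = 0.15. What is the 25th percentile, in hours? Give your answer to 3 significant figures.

e^(−λ·22400) = 0.15 ⇒ λ = −ln(0.15)/22400 = 0.0000846929.
25th percentile: 1 − e^(−λt) = 0.25, t = −ln(0.75)/λ = 3396.77 hours.

3400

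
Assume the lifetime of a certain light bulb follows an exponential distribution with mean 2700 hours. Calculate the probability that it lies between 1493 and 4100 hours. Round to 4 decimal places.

0.3562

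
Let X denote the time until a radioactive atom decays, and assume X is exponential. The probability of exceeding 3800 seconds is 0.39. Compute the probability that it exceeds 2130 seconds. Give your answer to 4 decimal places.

0.5899

e^(−λ·3800) = 0.39 ⇒ λ = −ln(0.39)/3800 = 0.000247792.
P(X > 2130) = e^(−0.000247792·2130) = e^(−0.5278) ≈ 0.5899.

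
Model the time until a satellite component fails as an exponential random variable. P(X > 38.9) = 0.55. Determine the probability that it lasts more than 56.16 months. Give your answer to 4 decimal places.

0.4219

e^(−λ·38.9) = 0.55 ⇒ λ = −ln(0.55)/38.9 = 0.0153686.
P(X > 56.16) = e^(−0.0153686·56.16) = e^(−0.8631) ≈ 0.4219.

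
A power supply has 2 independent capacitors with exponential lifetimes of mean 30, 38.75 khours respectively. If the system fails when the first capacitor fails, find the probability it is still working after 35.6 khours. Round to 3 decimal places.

0.122

The first failure time is exponential with rate Σλ_i = 1/30 + 1/38.75 = 0.0591398 per khour.
P(min > 35.6) = e^(−0.0591398·35.6) = e^(−2.1054) ≈ 0.122.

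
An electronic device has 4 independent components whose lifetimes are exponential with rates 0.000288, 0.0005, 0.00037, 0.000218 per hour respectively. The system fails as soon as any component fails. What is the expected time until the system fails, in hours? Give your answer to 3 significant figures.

The time to first failure is exponential with rate Σλ = 0.000288 + 0.0005 + 0.00037 + 0.000218 = 0.001376.
E[min] = 1/Σλ = 1/0.001376 = 726.744 hours.

727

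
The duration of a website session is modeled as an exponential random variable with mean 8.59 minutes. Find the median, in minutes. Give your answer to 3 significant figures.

The rate is λ = 1/8.59 = 0.116414 per minute.
Set 1 − e^(−λt) = 0.5, so t = −ln(0.5)/λ = 0.69315/0.116414 ≈ 5.95413 minutes.

5.95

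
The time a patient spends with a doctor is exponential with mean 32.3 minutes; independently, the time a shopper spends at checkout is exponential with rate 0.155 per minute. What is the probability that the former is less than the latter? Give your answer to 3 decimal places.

0.166

λ_1 = 1/32.3 = 0.0309598, λ_2 = 0.155.
For independent exponentials, P(the former < the latter) = λ_1/(λ_1+λ_2) = 0.0309598/0.18596 ≈ 0.166.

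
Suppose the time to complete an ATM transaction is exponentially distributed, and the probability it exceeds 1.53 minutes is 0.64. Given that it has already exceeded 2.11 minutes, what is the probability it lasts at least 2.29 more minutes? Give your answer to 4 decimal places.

0.5127

From e^(−λ·1.53) = 0.64, λ = −ln(0.64)/1.53 = 0.291691.
Memoryless: P(X > 2.11+2.29 | X > 2.11) = P(X > 2.29) = e^(−0.291691·2.29) ≈ 0.5127.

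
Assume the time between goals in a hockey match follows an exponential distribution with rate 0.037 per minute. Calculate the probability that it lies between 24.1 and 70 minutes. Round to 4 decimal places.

0.3349

P(24.1 < X < 70) = e^(−λ·24.1) − e^(−λ·70) = 0.40996 − 0.07502 ≈ 0.3349.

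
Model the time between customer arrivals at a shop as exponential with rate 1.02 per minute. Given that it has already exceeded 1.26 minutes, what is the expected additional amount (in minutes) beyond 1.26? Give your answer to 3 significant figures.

0.980

By memorylessness, the remaining amount past any threshold is again Exp(λ) with mean 1/λ = 0.980392 minutes.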